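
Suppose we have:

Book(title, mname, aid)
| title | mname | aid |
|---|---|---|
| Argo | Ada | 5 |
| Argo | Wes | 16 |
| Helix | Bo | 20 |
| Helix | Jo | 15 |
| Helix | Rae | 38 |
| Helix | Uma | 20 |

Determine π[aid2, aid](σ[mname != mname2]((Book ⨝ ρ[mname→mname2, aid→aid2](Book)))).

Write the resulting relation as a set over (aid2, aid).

ρ[mname→mname2, aid→aid2]: schema becomes (title, mname2, aid2); tuples unchanged.
Joining Book and ρ[mname→mname2, aid→aid2](Book) on title yields {(Argo, Ada, 5, Ada, 5), (Argo, Ada, 5, Wes, 16), (Argo, Wes, 16, Ada, 5), (Argo, Wes, 16, Wes, 16), (Helix, Bo, 20, Bo, 20), (Helix, Bo, 20, Jo, 15), (Helix, Bo, 20, Rae, 38), (Helix, Bo, 20, Uma, 20), (Helix, Jo, 15, Bo, 20), (Helix, Jo, 15, Jo, 15), (Helix, Jo, 15, Rae, 38), (Helix, Jo, 15, Uma, 20), (Helix, Rae, 38, Bo, 20), (Helix, Rae, 38, Jo, 15), (Helix, Rae, 38, Rae, 38), (Helix, Rae, 38, Uma, 20), (Helix, Uma, 20, Bo, 20), (Helix, Uma, 20, Jo, 15), (Helix, Uma, 20, Rae, 38), (Helix, Uma, 20, Uma, 20)}.
σ[mname != mname2]: keep tuples satisfying mname != mname2 → {(Argo, Ada, 5, Wes, 16), (Argo, Wes, 16, Ada, 5), (Helix, Bo, 20, Jo, 15), (Helix, Bo, 20, Rae, 38), (Helix, Bo, 20, Uma, 20), (Helix, Jo, 15, Bo, 20), (Helix, Jo, 15, Rae, 38), (Helix, Jo, 15, Uma, 20), (Helix, Rae, 38, Bo, 20), (Helix, Rae, 38, Jo, 15), (Helix, Rae, 38, Uma, 20), (Helix, Uma, 20, Bo, 20), (Helix, Uma, 20, Jo, 15), (Helix, Uma, 20, Rae, 38)}
π[aid2, aid]: project onto (aid2, aid) (5 duplicate(s) eliminated) → {(15, 20), (15, 38), (16, 5), (20, 15), (20, 20), (20, 38), (38, 15), (38, 20), (5, 16)}

{(15, 20), (15, 38), (16, 5), (20, 15), (20, 20), (20, 38), (38, 15), (38, 20), (5, 16)}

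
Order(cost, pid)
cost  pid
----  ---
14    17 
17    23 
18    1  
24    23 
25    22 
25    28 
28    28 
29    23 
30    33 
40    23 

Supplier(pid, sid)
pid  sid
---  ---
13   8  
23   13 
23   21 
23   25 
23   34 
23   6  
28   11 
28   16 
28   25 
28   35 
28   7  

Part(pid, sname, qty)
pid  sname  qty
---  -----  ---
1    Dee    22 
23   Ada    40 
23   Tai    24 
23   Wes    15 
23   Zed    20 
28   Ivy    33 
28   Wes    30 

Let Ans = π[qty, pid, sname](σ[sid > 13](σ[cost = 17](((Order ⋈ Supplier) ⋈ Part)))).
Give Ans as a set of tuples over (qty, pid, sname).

Natural join on pid: {(17, 23, 13), (17, 23, 21), (17, 23, 25), (17, 23, 34), (17, 23, 6), (24, 23, 13), (24, 23, 21), (24, 23, 25), (24, 23, 34), (24, 23, 6), (25, 28, 11), (25, 28, 16), (25, 28, 25), (25, 28, 35), (25, 28, 7), (28, 28, 11), (28, 28, 16), (28, 28, 25), (28, 28, 35), (28, 28, 7), (29, 23, 13), (29, 23, 21), (29, 23, 25), (29, 23, 34), (29, 23, 6), (40, 23, 13), (40, 23, 21), (40, 23, 25), (40, 23, 34), (40, 23, 6)}
Natural join on pid: {(17, 23, 13, Ada, 40), (17, 23, 13, Tai, 24), (17, 23, 13, Wes, 15), (17, 23, 13, Zed, 20), (17, 23, 21, Ada, 40), (17, 23, 21, Tai, 24), (17, 23, 21, Wes, 15), (17, 23, 21, Zed, 20), (17, 23, 25, Ada, 40), (17, 23, 25, Tai, 24), (17, 23, 25, Wes, 15), (17, 23, 25, Zed, 20), (17, 23, 34, Ada, 40), (17, 23, 34, Tai, 24), (17, 23, 34, Wes, 15), (17, 23, 34, Zed, 20), (17, 23, 6, Ada, 40), (17, 23, 6, Tai, 24), (17, 23, 6, Wes, 15), (17, 23, 6, Zed, 20), (24, 23, 13, Ada, 40), (24, 23, 13, Tai, 24), (24, 23, 13, Wes, 15), (24, 23, 13, Zed, 20), (24, 23, 21, Ada, 40), (24, 23, 21, Tai, 24), (24, 23, 21, Wes, 15), (24, 23, 21, Zed, 20), (24, 23, 25, Ada, 40), (24, 23, 25, Tai, 24), (24, 23, 25, Wes, 15), (24, 23, 25, Zed, 20), (24, 23, 34, Ada, 40), (24, 23, 34, Tai, 24), (24, 23, 34, Wes, 15), (24, 23, 34, Zed, 20), (24, 23, 6, Ada, 40), (24, 23, 6, Tai, 24), (24, 23, 6, Wes, 15), (24, 23, 6, Zed, 20), (25, 28, 11, Ivy, 33), (25, 28, 11, Wes, 30), (25, 28, 16, Ivy, 33), (25, 28, 16, Wes, 30), (25, 28, 25, Ivy, 33), (25, 28, 25, Wes, 30), (25, 28, 35, Ivy, 33), (25, 28, 35, Wes, 30), (25, 28, 7, Ivy, 33), (25, 28, 7, Wes, 30), (28, 28, 11, Ivy, 33), (28, 28, 11, Wes, 30), (28, 28, 16, Ivy, 33), (28, 28, 16, Wes, 30), (28, 28, 25, Ivy, 33), (28, 28, 25, Wes, 30), (28, 28, 35, Ivy, 33), (28, 28, 35, Wes, 30), (28, 28, 7, Ivy, 33), (28, 28, 7, Wes, 30), (29, 23, 13, Ada, 40), (29, 23, 13, Tai, 24), (29, 23, 13, Wes, 15), (29, 23, 13, Zed, 20), (29, 23, 21, Ada, 40), (29, 23, 21, Tai, 24), (29, 23, 21, Wes, 15), (29, 23, 21, Zed, 20), (29, 23, 25, Ada, 40), (29, 23, 25, Tai, 24), (29, 23, 25, Wes, 15), (29, 23, 25, Zed, 20), (29, 23, 34, Ada, 40), (29, 23, 34, Tai, 24), (29, 23, 34, Wes, 15), (29, 23, 34, Zed, 20), (29, 23, 6, Ada, 40), (29, 23, 6, Tai, 24), (29, 23, 6, Wes, 15), (29, 23, 6, Zed, 20), (40, 23, 13, Ada, 40), (40, 23, 13, Tai, 24), (40, 23, 13, Wes, 15), (40, 23, 13, Zed, 20), (40, 23, 21, Ada, 40), (40, 23, 21, Tai, 24), (40, 23, 21, Wes, 15), (40, 23, 21, Zed, 20), (40, 23, 25, Ada, 40), (40, 23, 25, Tai, 24), (40, 23, 25, Wes, 15), (40, 23, 25, Zed, 20), (40, 23, 34, Ada, 40), (40, 23, 34, Tai, 24), (40, 23, 34, Wes, 15), (40, 23, 34, Zed, 20), (40, 23, 6, Ada, 40), (40, 23, 6, Tai, 24), (40, 23, 6, Wes, 15), (40, 23, 6, Zed, 20)}
Apply σ_{cost = 17}; surviving tuples: {(17, 23, 13, Ada, 40), (17, 23, 13, Tai, 24), (17, 23, 13, Wes, 15), (17, 23, 13, Zed, 20), (17, 23, 21, Ada, 40), (17, 23, 21, Tai, 24), (17, 23, 21, Wes, 15), (17, 23, 21, Zed, 20), (17, 23, 25, Ada, 40), (17, 23, 25, Tai, 24), (17, 23, 25, Wes, 15), (17, 23, 25, Zed, 20), (17, 23, 34, Ada, 40), (17, 23, 34, Tai, 24), (17, 23, 34, Wes, 15), (17, 23, 34, Zed, 20), (17, 23, 6, Ada, 40), (17, 23, 6, Tai, 24), (17, 23, 6, Wes, 15), (17, 23, 6, Zed, 20)}
Apply σ_{sid > 13}; surviving tuples: {(17, 23, 21, Ada, 40), (17, 23, 21, Tai, 24), (17, 23, 21, Wes, 15), (17, 23, 21, Zed, 20), (17, 23, 25, Ada, 40), (17, 23, 25, Tai, 24), (17, 23, 25, Wes, 15), (17, 23, 25, Zed, 20), (17, 23, 34, Ada, 40), (17, 23, 34, Tai, 24), (17, 23, 34, Wes, 15), (17, 23, 34, Zed, 20)}
π_{qty, pid, sname} gives {(15, 23, Wes), (20, 23, Zed), (24, 23, Tai), (40, 23, Ada)} (8 duplicate(s) eliminated).

{(15, 23, Wes), (20, 23, Zed), (24, 23, Tai), (40, 23, Ada)}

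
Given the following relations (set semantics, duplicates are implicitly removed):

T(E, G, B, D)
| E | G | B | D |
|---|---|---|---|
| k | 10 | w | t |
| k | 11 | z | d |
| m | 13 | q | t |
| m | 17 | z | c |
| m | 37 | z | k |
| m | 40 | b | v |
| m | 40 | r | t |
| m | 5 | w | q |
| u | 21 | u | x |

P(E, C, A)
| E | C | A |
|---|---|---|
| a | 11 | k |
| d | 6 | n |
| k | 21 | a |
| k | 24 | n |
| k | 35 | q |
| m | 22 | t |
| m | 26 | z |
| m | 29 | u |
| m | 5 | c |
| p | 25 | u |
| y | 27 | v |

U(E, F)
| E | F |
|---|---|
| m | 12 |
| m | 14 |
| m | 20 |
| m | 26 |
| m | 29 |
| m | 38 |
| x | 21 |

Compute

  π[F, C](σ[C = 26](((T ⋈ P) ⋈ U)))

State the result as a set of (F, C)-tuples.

{(12, 26), (14, 26), (20, 26), (26, 26), (29, 26), (38, 26)}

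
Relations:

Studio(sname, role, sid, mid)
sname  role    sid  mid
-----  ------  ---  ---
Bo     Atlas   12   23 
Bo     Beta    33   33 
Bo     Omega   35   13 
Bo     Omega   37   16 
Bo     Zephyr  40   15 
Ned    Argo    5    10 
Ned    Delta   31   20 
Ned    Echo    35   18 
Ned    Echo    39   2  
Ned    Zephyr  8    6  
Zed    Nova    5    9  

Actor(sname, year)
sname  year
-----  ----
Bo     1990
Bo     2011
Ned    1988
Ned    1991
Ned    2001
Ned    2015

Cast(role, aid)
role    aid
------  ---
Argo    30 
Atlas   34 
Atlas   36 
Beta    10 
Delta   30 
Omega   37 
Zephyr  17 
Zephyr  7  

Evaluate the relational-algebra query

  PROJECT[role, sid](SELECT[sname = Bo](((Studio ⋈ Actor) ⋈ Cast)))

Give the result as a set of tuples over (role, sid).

{(Atlas, 12), (Beta, 33), (Omega, 35), (Omega, 37), (Zephyr, 40)}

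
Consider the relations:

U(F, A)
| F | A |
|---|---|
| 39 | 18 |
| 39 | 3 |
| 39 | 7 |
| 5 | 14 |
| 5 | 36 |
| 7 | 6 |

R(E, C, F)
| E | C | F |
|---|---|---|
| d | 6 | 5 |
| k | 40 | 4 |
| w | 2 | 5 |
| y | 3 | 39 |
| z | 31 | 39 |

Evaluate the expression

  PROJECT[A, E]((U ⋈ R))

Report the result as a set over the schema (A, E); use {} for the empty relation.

Joining U and R on F yields {(39, 18, y, 3), (39, 18, z, 31), (39, 3, y, 3), (39, 3, z, 31), (39, 7, y, 3), (39, 7, z, 31), (5, 14, d, 6), (5, 14, w, 2), (5, 36, d, 6), (5, 36, w, 2)}.
π[A, E]: project onto (A, E) → {(14, d), (14, w), (18, y), (18, z), (3, y), (3, z), (36, d), (36, w), (7, y), (7, z)}

{(14, d), (14, w), (18, y), (18, z), (3, y), (3, z), (36, d), (36, w), (7, y), (7, z)}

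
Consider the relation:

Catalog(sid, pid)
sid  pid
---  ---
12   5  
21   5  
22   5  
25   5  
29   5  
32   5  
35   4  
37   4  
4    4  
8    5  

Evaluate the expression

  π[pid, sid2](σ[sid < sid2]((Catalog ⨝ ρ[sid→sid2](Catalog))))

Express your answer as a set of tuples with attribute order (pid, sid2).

{(4, 35), (4, 37), (5, 12), (5, 21), (5, 22), (5, 25), (5, 29), (5, 32)}

ρ[sid→sid2]: schema becomes (sid2, pid); tuples unchanged.
Catalog ⋈ ρ[sid→sid2](Catalog) (natural join on pid): {(12, 5, 12), (12, 5, 21), (12, 5, 22), (12, 5, 25), (12, 5, 29), (12, 5, 32), (12, 5, 8), (21, 5, 12), (21, 5, 21), (21, 5, 22), (21, 5, 25), (21, 5, 29), (21, 5, 32), (21, 5, 8), (22, 5, 12), (22, 5, 21), (22, 5, 22), (22, 5, 25), (22, 5, 29), (22, 5, 32), (22, 5, 8), (25, 5, 12), (25, 5, 21), (25, 5, 22), (25, 5, 25), (25, 5, 29), (25, 5, 32), (25, 5, 8), (29, 5, 12), (29, 5, 21), (29, 5, 22), (29, 5, 25), (29, 5, 29), (29, 5, 32), (29, 5, 8), (32, 5, 12), (32, 5, 21), (32, 5, 22), (32, 5, 25), (32, 5, 29), (32, 5, 32), (32, 5, 8), (35, 4, 35), (35, 4, 37), (35, 4, 4), (37, 4, 35), (37, 4, 37), (37, 4, 4), (4, 4, 35), (4, 4, 37), (4, 4, 4), (8, 5, 12), (8, 5, 21), (8, 5, 22), (8, 5, 25), (8, 5, 29), (8, 5, 32), (8, 5, 8)}
Filtering on sid < sid2 leaves {(12, 5, 21), (12, 5, 22), (12, 5, 25), (12, 5, 29), (12, 5, 32), (21, 5, 22), (21, 5, 25), (21, 5, 29), (21, 5, 32), (22, 5, 25), (22, 5, 29), (22, 5, 32), (25, 5, 29), (25, 5, 32), (29, 5, 32), (35, 4, 37), (4, 4, 35), (4, 4, 37), (8, 5, 12), (8, 5, 21), (8, 5, 22), (8, 5, 25), (8, 5, 29), (8, 5, 32)}.
π[pid, sid2]: project onto (pid, sid2) (16 duplicate(s) eliminated) → {(4, 35), (4, 37), (5, 12), (5, 21), (5, 22), (5, 25), (5, 29), (5, 32)}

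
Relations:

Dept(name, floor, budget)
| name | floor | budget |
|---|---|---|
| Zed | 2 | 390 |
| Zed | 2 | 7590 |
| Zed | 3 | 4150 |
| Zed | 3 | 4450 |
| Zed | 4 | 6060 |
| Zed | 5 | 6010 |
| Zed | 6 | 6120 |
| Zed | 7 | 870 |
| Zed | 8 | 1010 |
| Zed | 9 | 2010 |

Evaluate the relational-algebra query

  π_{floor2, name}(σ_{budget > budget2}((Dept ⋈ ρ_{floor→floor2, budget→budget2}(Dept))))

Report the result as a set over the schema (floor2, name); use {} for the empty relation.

ρ[floor→floor2, budget→budget2]: schema becomes (name, floor2, budget2); tuples unchanged.
Natural join on name: {(Zed, 2, 390, 2, 390), (Zed, 2, 390, 2, 7590), (Zed, 2, 390, 3, 4150), (Zed, 2, 390, 3, 4450), (Zed, 2, 390, 4, 6060), (Zed, 2, 390, 5, 6010), (Zed, 2, 390, 6, 6120), (Zed, 2, 390, 7, 870), (Zed, 2, 390, 8, 1010), (Zed, 2, 390, 9, 2010), (Zed, 2, 7590, 2, 390), (Zed, 2, 7590, 2, 7590), (Zed, 2, 7590, 3, 4150), (Zed, 2, 7590, 3, 4450), (Zed, 2, 7590, 4, 6060), (Zed, 2, 7590, 5, 6010), (Zed, 2, 7590, 6, 6120), (Zed, 2, 7590, 7, 870), (Zed, 2, 7590, 8, 1010), (Zed, 2, 7590, 9, 2010), (Zed, 3, 4150, 2, 390), (Zed, 3, 4150, 2, 7590), (Zed, 3, 4150, 3, 4150), (Zed, 3, 4150, 3, 4450), (Zed, 3, 4150, 4, 6060), (Zed, 3, 4150, 5, 6010), (Zed, 3, 4150, 6, 6120), (Zed, 3, 4150, 7, 870), (Zed, 3, 4150, 8, 1010), (Zed, 3, 4150, 9, 2010), (Zed, 3, 4450, 2, 390), (Zed, 3, 4450, 2, 7590), (Zed, 3, 4450, 3, 4150), (Zed, 3, 4450, 3, 4450), (Zed, 3, 4450, 4, 6060), (Zed, 3, 4450, 5, 6010), (Zed, 3, 4450, 6, 6120), (Zed, 3, 4450, 7, 870), (Zed, 3, 4450, 8, 1010), (Zed, 3, 4450, 9, 2010), (Zed, 4, 6060, 2, 390), (Zed, 4, 6060, 2, 7590), (Zed, 4, 6060, 3, 4150), (Zed, 4, 6060, 3, 4450), (Zed, 4, 6060, 4, 6060), (Zed, 4, 6060, 5, 6010), (Zed, 4, 6060, 6, 6120), (Zed, 4, 6060, 7, 870), (Zed, 4, 6060, 8, 1010), (Zed, 4, 6060, 9, 2010), (Zed, 5, 6010, 2, 390), (Zed, 5, 6010, 2, 7590), (Zed, 5, 6010, 3, 4150), (Zed, 5, 6010, 3, 4450), (Zed, 5, 6010, 4, 6060), (Zed, 5, 6010, 5, 6010), (Zed, 5, 6010, 6, 6120), (Zed, 5, 6010, 7, 870), (Zed, 5, 6010, 8, 1010), (Zed, 5, 6010, 9, 2010), (Zed, 6, 6120, 2, 390), (Zed, 6, 6120, 2, 7590), (Zed, 6, 6120, 3, 4150), (Zed, 6, 6120, 3, 4450), (Zed, 6, 6120, 4, 6060), (Zed, 6, 6120, 5, 6010), (Zed, 6, 6120, 6, 6120), (Zed, 6, 6120, 7, 870), (Zed, 6, 6120, 8, 1010), (Zed, 6, 6120, 9, 2010), (Zed, 7, 870, 2, 390), (Zed, 7, 870, 2, 7590), (Zed, 7, 870, 3, 4150), (Zed, 7, 870, 3, 4450), (Zed, 7, 870, 4, 6060), (Zed, 7, 870, 5, 6010), (Zed, 7, 870, 6, 6120), (Zed, 7, 870, 7, 870), (Zed, 7, 870, 8, 1010), (Zed, 7, 870, 9, 2010), (Zed, 8, 1010, 2, 390), (Zed, 8, 1010, 2, 7590), (Zed, 8, 1010, 3, 4150), (Zed, 8, 1010, 3, 4450), (Zed, 8, 1010, 4, 6060), (Zed, 8, 1010, 5, 6010), (Zed, 8, 1010, 6, 6120), (Zed, 8, 1010, 7, 870), (Zed, 8, 1010, 8, 1010), (Zed, 8, 1010, 9, 2010), (Zed, 9, 2010, 2, 390), (Zed, 9, 2010, 2, 7590), (Zed, 9, 2010, 3, 4150), (Zed, 9, 2010, 3, 4450), (Zed, 9, 2010, 4, 6060), (Zed, 9, 2010, 5, 6010), (Zed, 9, 2010, 6, 6120), (Zed, 9, 2010, 7, 870), (Zed, 9, 2010, 8, 1010), (Zed, 9, 2010, 9, 2010)}
Apply σ_{budget > budget2}; surviving tuples: {(Zed, 2, 7590, 2, 390), (Zed, 2, 7590, 3, 4150), (Zed, 2, 7590, 3, 4450), (Zed, 2, 7590, 4, 6060), (Zed, 2, 7590, 5, 6010), (Zed, 2, 7590, 6, 6120), (Zed, 2, 7590, 7, 870), (Zed, 2, 7590, 8, 1010), (Zed, 2, 7590, 9, 2010), (Zed, 3, 4150, 2, 390), (Zed, 3, 4150, 7, 870), (Zed, 3, 4150, 8, 1010), (Zed, 3, 4150, 9, 2010), (Zed, 3, 4450, 2, 390), (Zed, 3, 4450, 3, 4150), (Zed, 3, 4450, 7, 870), (Zed, 3, 4450, 8, 1010), (Zed, 3, 4450, 9, 2010), (Zed, 4, 6060, 2, 390), (Zed, 4, 6060, 3, 4150), (Zed, 4, 6060, 3, 4450), (Zed, 4, 6060, 5, 6010), (Zed, 4, 6060, 7, 870), (Zed, 4, 6060, 8, 1010), (Zed, 4, 6060, 9, 2010), (Zed, 5, 6010, 2, 390), (Zed, 5, 6010, 3, 4150), (Zed, 5, 6010, 3, 4450), (Zed, 5, 6010, 7, 870), (Zed, 5, 6010, 8, 1010), (Zed, 5, 6010, 9, 2010), (Zed, 6, 6120, 2, 390), (Zed, 6, 6120, 3, 4150), (Zed, 6, 6120, 3, 4450), (Zed, 6, 6120, 4, 6060), (Zed, 6, 6120, 5, 6010), (Zed, 6, 6120, 7, 870), (Zed, 6, 6120, 8, 1010), (Zed, 6, 6120, 9, 2010), (Zed, 7, 870, 2, 390), (Zed, 8, 1010, 2, 390), (Zed, 8, 1010, 7, 870), (Zed, 9, 2010, 2, 390), (Zed, 9, 2010, 7, 870), (Zed, 9, 2010, 8, 1010)}
π_{floor2, name} gives {(2, Zed), (3, Zed), (4, Zed), (5, Zed), (6, Zed), (7, Zed), (8, Zed), (9, Zed)} (37 duplicate(s) eliminated).

{(2, Zed), (3, Zed), (4, Zed), (5, Zed), (6, Zed), (7, Zed), (8, Zed), (9, Zed)}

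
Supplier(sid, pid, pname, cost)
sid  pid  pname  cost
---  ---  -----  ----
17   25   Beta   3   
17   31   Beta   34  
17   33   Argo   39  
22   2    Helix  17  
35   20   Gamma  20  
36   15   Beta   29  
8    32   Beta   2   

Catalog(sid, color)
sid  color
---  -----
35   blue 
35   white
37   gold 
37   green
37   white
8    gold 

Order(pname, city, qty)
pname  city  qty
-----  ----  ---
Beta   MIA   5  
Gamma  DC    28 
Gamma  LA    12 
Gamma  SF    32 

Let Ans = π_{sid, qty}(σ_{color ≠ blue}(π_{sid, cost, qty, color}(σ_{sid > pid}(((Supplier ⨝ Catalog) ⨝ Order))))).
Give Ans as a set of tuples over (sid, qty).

{(35, 12), (35, 28), (35, 32)}

Supplier ⋈ Catalog (natural join on sid): {(35, 20, Gamma, 20, blue), (35, 20, Gamma, 20, white), (8, 32, Beta, 2, gold)}
(Supplier ⨝ Catalog) ⋈ Order (natural join on pname): {(35, 20, Gamma, 20, blue, DC, 28), (35, 20, Gamma, 20, blue, LA, 12), (35, 20, Gamma, 20, blue, SF, 32), (35, 20, Gamma, 20, white, DC, 28), (35, 20, Gamma, 20, white, LA, 12), (35, 20, Gamma, 20, white, SF, 32), (8, 32, Beta, 2, gold, MIA, 5)}
Filtering on sid > pid leaves {(35, 20, Gamma, 20, blue, DC, 28), (35, 20, Gamma, 20, blue, LA, 12), (35, 20, Gamma, 20, blue, SF, 32), (35, 20, Gamma, 20, white, DC, 28), (35, 20, Gamma, 20, white, LA, 12), (35, 20, Gamma, 20, white, SF, 32)}.
Keep only column(s) sid, cost, qty, color: {(35, 20, 12, blue), (35, 20, 12, white), (35, 20, 28, blue), (35, 20, 28, white), (35, 20, 32, blue), (35, 20, 32, white)}
Filtering on color ≠ blue leaves {(35, 20, 12, white), (35, 20, 28, white), (35, 20, 32, white)}.
Keep only column(s) sid, qty: {(35, 12), (35, 28), (35, 32)}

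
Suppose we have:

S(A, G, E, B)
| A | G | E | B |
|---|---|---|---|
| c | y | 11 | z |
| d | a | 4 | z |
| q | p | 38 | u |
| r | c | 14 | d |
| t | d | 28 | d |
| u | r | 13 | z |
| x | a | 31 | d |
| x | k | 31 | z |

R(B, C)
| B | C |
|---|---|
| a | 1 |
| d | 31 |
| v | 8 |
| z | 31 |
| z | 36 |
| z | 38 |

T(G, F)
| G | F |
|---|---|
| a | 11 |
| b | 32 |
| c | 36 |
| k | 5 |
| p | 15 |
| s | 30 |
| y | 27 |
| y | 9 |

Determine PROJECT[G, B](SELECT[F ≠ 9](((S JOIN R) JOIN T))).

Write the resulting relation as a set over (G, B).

Joining S and R on B yields {(c, y, 11, z, 31), (c, y, 11, z, 36), (c, y, 11, z, 38), (d, a, 4, z, 31), (d, a, 4, z, 36), (d, a, 4, z, 38), (r, c, 14, d, 31), (t, d, 28, d, 31), (u, r, 13, z, 31), (u, r, 13, z, 36), (u, r, 13, z, 38), (x, a, 31, d, 31), (x, k, 31, z, 31), (x, k, 31, z, 36), (x, k, 31, z, 38)}.
Joining (S JOIN R) and T on G yields {(c, y, 11, z, 31, 27), (c, y, 11, z, 31, 9), (c, y, 11, z, 36, 27), (c, y, 11, z, 36, 9), (c, y, 11, z, 38, 27), (c, y, 11, z, 38, 9), (d, a, 4, z, 31, 11), (d, a, 4, z, 36, 11), (d, a, 4, z, 38, 11), (r, c, 14, d, 31, 36), (x, a, 31, d, 31, 11), (x, k, 31, z, 31, 5), (x, k, 31, z, 36, 5), (x, k, 31, z, 38, 5)}.
Filtering on F ≠ 9 leaves {(c, y, 11, z, 31, 27), (c, y, 11, z, 36, 27), (c, y, 11, z, 38, 27), (d, a, 4, z, 31, 11), (d, a, 4, z, 36, 11), (d, a, 4, z, 38, 11), (r, c, 14, d, 31, 36), (x, a, 31, d, 31, 11), (x, k, 31, z, 31, 5), (x, k, 31, z, 36, 5), (x, k, 31, z, 38, 5)}.
π[G, B]: project onto (G, B) (6 duplicate(s) eliminated) → {(a, d), (a, z), (c, d), (k, z), (y, z)}

{(a, d), (a, z), (c, d), (k, z), (y, z)}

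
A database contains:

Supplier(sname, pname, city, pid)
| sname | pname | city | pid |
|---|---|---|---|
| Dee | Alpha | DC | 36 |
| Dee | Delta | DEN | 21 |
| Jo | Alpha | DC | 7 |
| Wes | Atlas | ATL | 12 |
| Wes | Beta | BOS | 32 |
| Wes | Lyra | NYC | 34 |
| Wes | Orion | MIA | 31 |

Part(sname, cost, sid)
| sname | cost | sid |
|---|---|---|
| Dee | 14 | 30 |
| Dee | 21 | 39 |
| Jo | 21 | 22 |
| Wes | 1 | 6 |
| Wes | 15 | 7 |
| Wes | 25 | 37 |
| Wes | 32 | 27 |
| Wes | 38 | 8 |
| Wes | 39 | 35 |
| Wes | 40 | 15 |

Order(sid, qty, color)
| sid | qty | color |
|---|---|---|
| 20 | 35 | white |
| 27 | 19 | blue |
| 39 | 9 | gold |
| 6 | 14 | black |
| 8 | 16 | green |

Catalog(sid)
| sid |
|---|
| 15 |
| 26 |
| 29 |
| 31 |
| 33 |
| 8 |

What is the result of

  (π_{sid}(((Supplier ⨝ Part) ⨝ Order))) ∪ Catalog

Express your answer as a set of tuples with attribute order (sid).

{15, 26, 27, 29, 31, 33, 39, 6, 8}

Joining Supplier and Part on sname yields {(Dee, Alpha, DC, 36, 14, 30), (Dee, Alpha, DC, 36, 21, 39), (Dee, Delta, DEN, 21, 14, 30), (Dee, Delta, DEN, 21, 21, 39), (Jo, Alpha, DC, 7, 21, 22), (Wes, Atlas, ATL, 12, 1, 6), (Wes, Atlas, ATL, 12, 15, 7), (Wes, Atlas, ATL, 12, 25, 37), (Wes, Atlas, ATL, 12, 32, 27), (Wes, Atlas, ATL, 12, 38, 8), (Wes, Atlas, ATL, 12, 39, 35), (Wes, Atlas, ATL, 12, 40, 15), (Wes, Beta, BOS, 32, 1, 6), (Wes, Beta, BOS, 32, 15, 7), (Wes, Beta, BOS, 32, 25, 37), (Wes, Beta, BOS, 32, 32, 27), (Wes, Beta, BOS, 32, 38, 8), (Wes, Beta, BOS, 32, 39, 35), (Wes, Beta, BOS, 32, 40, 15), (Wes, Lyra, NYC, 34, 1, 6), (Wes, Lyra, NYC, 34, 15, 7), (Wes, Lyra, NYC, 34, 25, 37), (Wes, Lyra, NYC, 34, 32, 27), (Wes, Lyra, NYC, 34, 38, 8), (Wes, Lyra, NYC, 34, 39, 35), (Wes, Lyra, NYC, 34, 40, 15), (Wes, Orion, MIA, 31, 1, 6), (Wes, Orion, MIA, 31, 15, 7), (Wes, Orion, MIA, 31, 25, 37), (Wes, Orion, MIA, 31, 32, 27), (Wes, Orion, MIA, 31, 38, 8), (Wes, Orion, MIA, 31, 39, 35), (Wes, Orion, MIA, 31, 40, 15)}.
Joining (Supplier ⨝ Part) and Order on sid yields {(Dee, Alpha, DC, 36, 21, 39, 9, gold), (Dee, Delta, DEN, 21, 21, 39, 9, gold), (Wes, Atlas, ATL, 12, 1, 6, 14, black), (Wes, Atlas, ATL, 12, 32, 27, 19, blue), (Wes, Atlas, ATL, 12, 38, 8, 16, green), (Wes, Beta, BOS, 32, 1, 6, 14, black), (Wes, Beta, BOS, 32, 32, 27, 19, blue), (Wes, Beta, BOS, 32, 38, 8, 16, green), (Wes, Lyra, NYC, 34, 1, 6, 14, black), (Wes, Lyra, NYC, 34, 32, 27, 19, blue), (Wes, Lyra, NYC, 34, 38, 8, 16, green), (Wes, Orion, MIA, 31, 1, 6, 14, black), (Wes, Orion, MIA, 31, 32, 27, 19, blue), (Wes, Orion, MIA, 31, 38, 8, 16, green)}.
π_{sid} gives {27, 39, 6, 8} (10 duplicate(s) eliminated).
Taking the union: {15, 26, 27, 29, 31, 33, 39, 6, 8}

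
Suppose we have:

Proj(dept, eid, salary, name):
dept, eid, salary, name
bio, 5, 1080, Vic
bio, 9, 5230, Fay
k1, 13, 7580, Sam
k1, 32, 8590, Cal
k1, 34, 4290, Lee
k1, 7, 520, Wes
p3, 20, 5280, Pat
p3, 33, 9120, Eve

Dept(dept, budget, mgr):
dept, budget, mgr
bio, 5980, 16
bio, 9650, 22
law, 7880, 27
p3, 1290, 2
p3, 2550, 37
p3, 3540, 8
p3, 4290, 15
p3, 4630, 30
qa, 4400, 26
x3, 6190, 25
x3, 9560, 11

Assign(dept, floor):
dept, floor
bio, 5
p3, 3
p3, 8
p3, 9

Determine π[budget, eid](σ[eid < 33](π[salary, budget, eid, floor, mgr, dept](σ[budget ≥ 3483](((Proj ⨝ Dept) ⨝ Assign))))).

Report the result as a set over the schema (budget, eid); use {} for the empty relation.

Proj ⋈ Dept (natural join on dept): {(bio, 5, 1080, Vic, 5980, 16), (bio, 5, 1080, Vic, 9650, 22), (bio, 9, 5230, Fay, 5980, 16), (bio, 9, 5230, Fay, 9650, 22), (p3, 20, 5280, Pat, 1290, 2), (p3, 20, 5280, Pat, 2550, 37), (p3, 20, 5280, Pat, 3540, 8), (p3, 20, 5280, Pat, 4290, 15), (p3, 20, 5280, Pat, 4630, 30), (p3, 33, 9120, Eve, 1290, 2), (p3, 33, 9120, Eve, 2550, 37), (p3, 33, 9120, Eve, 3540, 8), (p3, 33, 9120, Eve, 4290, 15), (p3, 33, 9120, Eve, 4630, 30)}
(Proj ⨝ Dept) ⋈ Assign (natural join on dept): {(bio, 5, 1080, Vic, 5980, 16, 5), (bio, 5, 1080, Vic, 9650, 22, 5), (bio, 9, 5230, Fay, 5980, 16, 5), (bio, 9, 5230, Fay, 9650, 22, 5), (p3, 20, 5280, Pat, 1290, 2, 3), (p3, 20, 5280, Pat, 1290, 2, 8), (p3, 20, 5280, Pat, 1290, 2, 9), (p3, 20, 5280, Pat, 2550, 37, 3), (p3, 20, 5280, Pat, 2550, 37, 8), (p3, 20, 5280, Pat, 2550, 37, 9), (p3, 20, 5280, Pat, 3540, 8, 3), (p3, 20, 5280, Pat, 3540, 8, 8), (p3, 20, 5280, Pat, 3540, 8, 9), (p3, 20, 5280, Pat, 4290, 15, 3), (p3, 20, 5280, Pat, 4290, 15, 8), (p3, 20, 5280, Pat, 4290, 15, 9), (p3, 20, 5280, Pat, 4630, 30, 3), (p3, 20, 5280, Pat, 4630, 30, 8), (p3, 20, 5280, Pat, 4630, 30, 9), (p3, 33, 9120, Eve, 1290, 2, 3), (p3, 33, 9120, Eve, 1290, 2, 8), (p3, 33, 9120, Eve, 1290, 2, 9), (p3, 33, 9120, Eve, 2550, 37, 3), (p3, 33, 9120, Eve, 2550, 37, 8), (p3, 33, 9120, Eve, 2550, 37, 9), (p3, 33, 9120, Eve, 3540, 8, 3), (p3, 33, 9120, Eve, 3540, 8, 8), (p3, 33, 9120, Eve, 3540, 8, 9), (p3, 33, 9120, Eve, 4290, 15, 3), (p3, 33, 9120, Eve, 4290, 15, 8), (p3, 33, 9120, Eve, 4290, 15, 9), (p3, 33, 9120, Eve, 4630, 30, 3), (p3, 33, 9120, Eve, 4630, 30, 8), (p3, 33, 9120, Eve, 4630, 30, 9)}
Apply σ_{budget ≥ 3483}; surviving tuples: {(bio, 5, 1080, Vic, 5980, 16, 5), (bio, 5, 1080, Vic, 9650, 22, 5), (bio, 9, 5230, Fay, 5980, 16, 5), (bio, 9, 5230, Fay, 9650, 22, 5), (p3, 20, 5280, Pat, 3540, 8, 3), (p3, 20, 5280, Pat, 3540, 8, 8), (p3, 20, 5280, Pat, 3540, 8, 9), (p3, 20, 5280, Pat, 4290, 15, 3), (p3, 20, 5280, Pat, 4290, 15, 8), (p3, 20, 5280, Pat, 4290, 15, 9), (p3, 20, 5280, Pat, 4630, 30, 3), (p3, 20, 5280, Pat, 4630, 30, 8), (p3, 20, 5280, Pat, 4630, 30, 9), (p3, 33, 9120, Eve, 3540, 8, 3), (p3, 33, 9120, Eve, 3540, 8, 8), (p3, 33, 9120, Eve, 3540, 8, 9), (p3, 33, 9120, Eve, 4290, 15, 3), (p3, 33, 9120, Eve, 4290, 15, 8), (p3, 33, 9120, Eve, 4290, 15, 9), (p3, 33, 9120, Eve, 4630, 30, 3), (p3, 33, 9120, Eve, 4630, 30, 8), (p3, 33, 9120, Eve, 4630, 30, 9)}
Keep only column(s) salary, budget, eid, floor, mgr, dept: {(1080, 5980, 5, 5, 16, bio), (1080, 9650, 5, 5, 22, bio), (5230, 5980, 9, 5, 16, bio), (5230, 9650, 9, 5, 22, bio), (5280, 3540, 20, 3, 8, p3), (5280, 3540, 20, 8, 8, p3), (5280, 3540, 20, 9, 8, p3), (5280, 4290, 20, 3, 15, p3), (5280, 4290, 20, 8, 15, p3), (5280, 4290, 20, 9, 15, p3), (5280, 4630, 20, 3, 30, p3), (5280, 4630, 20, 8, 30, p3), (5280, 4630, 20, 9, 30, p3), (9120, 3540, 33, 3, 8, p3), (9120, 3540, 33, 8, 8, p3), (9120, 3540, 33, 9, 8, p3), (9120, 4290, 33, 3, 15, p3), (9120, 4290, 33, 8, 15, p3), (9120, 4290, 33, 9, 15, p3), (9120, 4630, 33, 3, 30, p3), (9120, 4630, 33, 8, 30, p3), (9120, 4630, 33, 9, 30, p3)}
Apply σ_{eid < 33}; surviving tuples: {(1080, 5980, 5, 5, 16, bio), (1080, 9650, 5, 5, 22, bio), (5230, 5980, 9, 5, 16, bio), (5230, 9650, 9, 5, 22, bio), (5280, 3540, 20, 3, 8, p3), (5280, 3540, 20, 8, 8, p3), (5280, 3540, 20, 9, 8, p3), (5280, 4290, 20, 3, 15, p3), (5280, 4290, 20, 8, 15, p3), (5280, 4290, 20, 9, 15, p3), (5280, 4630, 20, 3, 30, p3), (5280, 4630, 20, 8, 30, p3), (5280, 4630, 20, 9, 30, p3)}
Keep only column(s) budget, eid (6 duplicate(s) eliminated): {(3540, 20), (4290, 20), (4630, 20), (5980, 5), (5980, 9), (9650, 5), (9650, 9)}

{(3540, 20), (4290, 20), (4630, 20), (5980, 5), (5980, 9), (9650, 5), (9650, 9)}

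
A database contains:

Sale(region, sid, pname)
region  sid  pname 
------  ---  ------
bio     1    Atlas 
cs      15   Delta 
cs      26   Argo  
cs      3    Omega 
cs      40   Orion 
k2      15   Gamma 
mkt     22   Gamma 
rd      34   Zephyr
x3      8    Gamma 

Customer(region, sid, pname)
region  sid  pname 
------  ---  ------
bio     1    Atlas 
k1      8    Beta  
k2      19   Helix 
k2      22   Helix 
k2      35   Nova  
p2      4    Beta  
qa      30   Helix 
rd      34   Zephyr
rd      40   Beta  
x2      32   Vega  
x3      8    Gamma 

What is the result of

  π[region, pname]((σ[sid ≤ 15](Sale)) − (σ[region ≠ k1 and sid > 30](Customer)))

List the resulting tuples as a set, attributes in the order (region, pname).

Filtering on sid ≤ 15 leaves {(bio, 1, Atlas), (cs, 15, Delta), (cs, 3, Omega), (k2, 15, Gamma), (x3, 8, Gamma)}.
Filtering on region ≠ k1 and sid > 30 leaves {(k2, 35, Nova), (rd, 34, Zephyr), (rd, 40, Beta), (x2, 32, Vega)}.
Taking the difference: {(bio, 1, Atlas), (cs, 15, Delta), (cs, 3, Omega), (k2, 15, Gamma), (x3, 8, Gamma)}
Projecting to region, pname: {(bio, Atlas), (cs, Delta), (cs, Omega), (k2, Gamma), (x3, Gamma)}

{(bio, Atlas), (cs, Delta), (cs, Omega), (k2, Gamma), (x3, Gamma)}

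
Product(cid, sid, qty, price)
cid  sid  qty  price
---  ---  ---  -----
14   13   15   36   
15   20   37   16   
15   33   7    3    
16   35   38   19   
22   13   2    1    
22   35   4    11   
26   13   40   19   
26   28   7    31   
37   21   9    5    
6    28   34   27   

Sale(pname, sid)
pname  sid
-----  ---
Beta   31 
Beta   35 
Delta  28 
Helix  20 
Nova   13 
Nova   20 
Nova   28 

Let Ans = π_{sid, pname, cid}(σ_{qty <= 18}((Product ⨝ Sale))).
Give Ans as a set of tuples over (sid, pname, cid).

{(13, Nova, 14), (13, Nova, 22), (28, Delta, 26), (28, Nova, 26), (35, Beta, 22)}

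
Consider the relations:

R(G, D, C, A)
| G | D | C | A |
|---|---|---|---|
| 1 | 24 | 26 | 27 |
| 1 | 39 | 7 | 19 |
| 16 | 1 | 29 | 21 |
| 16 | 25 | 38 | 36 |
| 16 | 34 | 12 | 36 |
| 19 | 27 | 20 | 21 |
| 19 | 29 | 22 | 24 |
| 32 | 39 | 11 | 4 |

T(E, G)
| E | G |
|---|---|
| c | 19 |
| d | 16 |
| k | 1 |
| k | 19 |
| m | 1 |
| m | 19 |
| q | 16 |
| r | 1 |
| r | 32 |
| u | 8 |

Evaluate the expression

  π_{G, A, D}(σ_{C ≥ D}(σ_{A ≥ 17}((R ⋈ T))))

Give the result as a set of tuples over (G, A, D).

Joining R and T on G yields {(1, 24, 26, 27, k), (1, 24, 26, 27, m), (1, 24, 26, 27, r), (1, 39, 7, 19, k), (1, 39, 7, 19, m), (1, 39, 7, 19, r), (16, 1, 29, 21, d), (16, 1, 29, 21, q), (16, 25, 38, 36, d), (16, 25, 38, 36, q), (16, 34, 12, 36, d), (16, 34, 12, 36, q), (19, 27, 20, 21, c), (19, 27, 20, 21, k), (19, 27, 20, 21, m), (19, 29, 22, 24, c), (19, 29, 22, 24, k), (19, 29, 22, 24, m), (32, 39, 11, 4, r)}.
Filtering on A ≥ 17 leaves {(1, 24, 26, 27, k), (1, 24, 26, 27, m), (1, 24, 26, 27, r), (1, 39, 7, 19, k), (1, 39, 7, 19, m), (1, 39, 7, 19, r), (16, 1, 29, 21, d), (16, 1, 29, 21, q), (16, 25, 38, 36, d), (16, 25, 38, 36, q), (16, 34, 12, 36, d), (16, 34, 12, 36, q), (19, 27, 20, 21, c), (19, 27, 20, 21, k), (19, 27, 20, 21, m), (19, 29, 22, 24, c), (19, 29, 22, 24, k), (19, 29, 22, 24, m)}.
Filtering on C ≥ D leaves {(1, 24, 26, 27, k), (1, 24, 26, 27, m), (1, 24, 26, 27, r), (16, 1, 29, 21, d), (16, 1, 29, 21, q), (16, 25, 38, 36, d), (16, 25, 38, 36, q)}.
π[G, A, D]: project onto (G, A, D) (4 duplicate(s) eliminated) → {(1, 27, 24), (16, 21, 1), (16, 36, 25)}

{(1, 27, 24), (16, 21, 1), (16, 36, 25)}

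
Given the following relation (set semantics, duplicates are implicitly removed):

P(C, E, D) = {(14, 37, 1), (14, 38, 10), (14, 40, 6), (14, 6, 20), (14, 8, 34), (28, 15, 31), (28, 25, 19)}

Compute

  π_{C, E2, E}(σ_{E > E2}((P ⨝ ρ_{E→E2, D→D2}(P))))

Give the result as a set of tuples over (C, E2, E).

{(14, 37, 38), (14, 37, 40), (14, 38, 40), (14, 6, 37), (14, 6, 38), (14, 6, 40), (14, 6, 8), (14, 8, 37), (14, 8, 38), (14, 8, 40), (28, 15, 25)}

ρ[E→E2, D→D2]: schema becomes (C, E2, D2); tuples unchanged.
P ⋈ ρ_{E→E2, D→D2}(P) (natural join on C): {(14, 37, 1, 37, 1), (14, 37, 1, 38, 10), (14, 37, 1, 40, 6), (14, 37, 1, 6, 20), (14, 37, 1, 8, 34), (14, 38, 10, 37, 1), (14, 38, 10, 38, 10), (14, 38, 10, 40, 6), (14, 38, 10, 6, 20), (14, 38, 10, 8, 34), (14, 40, 6, 37, 1), (14, 40, 6, 38, 10), (14, 40, 6, 40, 6), (14, 40, 6, 6, 20), (14, 40, 6, 8, 34), (14, 6, 20, 37, 1), (14, 6, 20, 38, 10), (14, 6, 20, 40, 6), (14, 6, 20, 6, 20), (14, 6, 20, 8, 34), (14, 8, 34, 37, 1), (14, 8, 34, 38, 10), (14, 8, 34, 40, 6), (14, 8, 34, 6, 20), (14, 8, 34, 8, 34), (28, 15, 31, 15, 31), (28, 15, 31, 25, 19), (28, 25, 19, 15, 31), (28, 25, 19, 25, 19)}
σ[E > E2]: keep tuples satisfying E > E2 → {(14, 37, 1, 6, 20), (14, 37, 1, 8, 34), (14, 38, 10, 37, 1), (14, 38, 10, 6, 20), (14, 38, 10, 8, 34), (14, 40, 6, 37, 1), (14, 40, 6, 38, 10), (14, 40, 6, 6, 20), (14, 40, 6, 8, 34), (14, 8, 34, 6, 20), (28, 25, 19, 15, 31)}
π_{C, E2, E} gives {(14, 37, 38), (14, 37, 40), (14, 38, 40), (14, 6, 37), (14, 6, 38), (14, 6, 40), (14, 6, 8), (14, 8, 37), (14, 8, 38), (14, 8, 40), (28, 15, 25)}.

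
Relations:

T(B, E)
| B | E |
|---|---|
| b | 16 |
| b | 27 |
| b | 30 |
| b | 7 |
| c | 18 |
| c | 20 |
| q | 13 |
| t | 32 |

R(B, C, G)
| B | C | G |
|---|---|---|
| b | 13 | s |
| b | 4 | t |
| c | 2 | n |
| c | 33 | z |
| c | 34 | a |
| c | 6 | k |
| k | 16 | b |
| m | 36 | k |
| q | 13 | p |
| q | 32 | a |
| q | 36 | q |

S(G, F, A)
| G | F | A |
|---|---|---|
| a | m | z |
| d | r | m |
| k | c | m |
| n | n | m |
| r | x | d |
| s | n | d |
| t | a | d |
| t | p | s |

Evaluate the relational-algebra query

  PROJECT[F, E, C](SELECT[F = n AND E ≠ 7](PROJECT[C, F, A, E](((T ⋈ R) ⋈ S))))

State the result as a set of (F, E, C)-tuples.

Natural join on B: {(b, 16, 13, s), (b, 16, 4, t), (b, 27, 13, s), (b, 27, 4, t), (b, 30, 13, s), (b, 30, 4, t), (b, 7, 13, s), (b, 7, 4, t), (c, 18, 2, n), (c, 18, 33, z), (c, 18, 34, a), (c, 18, 6, k), (c, 20, 2, n), (c, 20, 33, z), (c, 20, 34, a), (c, 20, 6, k), (q, 13, 13, p), (q, 13, 32, a), (q, 13, 36, q)}
Natural join on G: {(b, 16, 13, s, n, d), (b, 16, 4, t, a, d), (b, 16, 4, t, p, s), (b, 27, 13, s, n, d), (b, 27, 4, t, a, d), (b, 27, 4, t, p, s), (b, 30, 13, s, n, d), (b, 30, 4, t, a, d), (b, 30, 4, t, p, s), (b, 7, 13, s, n, d), (b, 7, 4, t, a, d), (b, 7, 4, t, p, s), (c, 18, 2, n, n, m), (c, 18, 34, a, m, z), (c, 18, 6, k, c, m), (c, 20, 2, n, n, m), (c, 20, 34, a, m, z), (c, 20, 6, k, c, m), (q, 13, 32, a, m, z)}
π_{C, F, A, E} gives {(13, n, d, 16), (13, n, d, 27), (13, n, d, 30), (13, n, d, 7), (2, n, m, 18), (2, n, m, 20), (32, m, z, 13), (34, m, z, 18), (34, m, z, 20), (4, a, d, 16), (4, a, d, 27), (4, a, d, 30), (4, a, d, 7), (4, p, s, 16), (4, p, s, 27), (4, p, s, 30), (4, p, s, 7), (6, c, m, 18), (6, c, m, 20)}.
σ[F = n AND E ≠ 7]: keep tuples satisfying F = n AND E ≠ 7 → {(13, n, d, 16), (13, n, d, 27), (13, n, d, 30), (2, n, m, 18), (2, n, m, 20)}
π_{F, E, C} gives {(n, 16, 13), (n, 18, 2), (n, 20, 2), (n, 27, 13), (n, 30, 13)}.

{(n, 16, 13), (n, 18, 2), (n, 20, 2), (n, 27, 13), (n, 30, 13)}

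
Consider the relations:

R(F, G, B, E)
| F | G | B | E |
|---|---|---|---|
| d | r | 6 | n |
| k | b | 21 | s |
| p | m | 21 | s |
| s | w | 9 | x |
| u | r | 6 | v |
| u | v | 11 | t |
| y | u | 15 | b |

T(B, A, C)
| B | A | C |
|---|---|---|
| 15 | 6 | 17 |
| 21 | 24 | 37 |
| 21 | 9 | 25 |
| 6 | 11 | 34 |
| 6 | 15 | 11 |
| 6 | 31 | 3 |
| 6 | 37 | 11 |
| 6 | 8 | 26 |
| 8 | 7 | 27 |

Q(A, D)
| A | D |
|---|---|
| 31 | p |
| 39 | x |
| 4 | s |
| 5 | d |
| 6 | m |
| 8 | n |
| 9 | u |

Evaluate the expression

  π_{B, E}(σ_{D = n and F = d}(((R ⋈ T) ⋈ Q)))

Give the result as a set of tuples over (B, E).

Natural join on B: {(d, r, 6, n, 11, 34), (d, r, 6, n, 15, 11), (d, r, 6, n, 31, 3), (d, r, 6, n, 37, 11), (d, r, 6, n, 8, 26), (k, b, 21, s, 24, 37), (k, b, 21, s, 9, 25), (p, m, 21, s, 24, 37), (p, m, 21, s, 9, 25), (u, r, 6, v, 11, 34), (u, r, 6, v, 15, 11), (u, r, 6, v, 31, 3), (u, r, 6, v, 37, 11), (u, r, 6, v, 8, 26), (y, u, 15, b, 6, 17)}
Natural join on A: {(d, r, 6, n, 31, 3, p), (d, r, 6, n, 8, 26, n), (k, b, 21, s, 9, 25, u), (p, m, 21, s, 9, 25, u), (u, r, 6, v, 31, 3, p), (u, r, 6, v, 8, 26, n), (y, u, 15, b, 6, 17, m)}
σ[D = n and F = d]: keep tuples satisfying D = n and F = d → {(d, r, 6, n, 8, 26, n)}
Keep only column(s) B, E: {(6, n)}

{(6, n)}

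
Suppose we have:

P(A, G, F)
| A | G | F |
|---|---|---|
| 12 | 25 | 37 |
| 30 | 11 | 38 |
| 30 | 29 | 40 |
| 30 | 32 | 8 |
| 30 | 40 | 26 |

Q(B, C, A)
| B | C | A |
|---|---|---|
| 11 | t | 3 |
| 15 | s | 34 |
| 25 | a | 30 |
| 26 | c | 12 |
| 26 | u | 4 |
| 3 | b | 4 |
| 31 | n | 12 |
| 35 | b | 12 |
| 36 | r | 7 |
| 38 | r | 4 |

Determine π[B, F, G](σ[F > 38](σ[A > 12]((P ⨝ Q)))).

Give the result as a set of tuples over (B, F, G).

{(25, 40, 29)}

Joining P and Q on A yields {(12, 25, 37, 26, c), (12, 25, 37, 31, n), (12, 25, 37, 35, b), (30, 11, 38, 25, a), (30, 29, 40, 25, a), (30, 32, 8, 25, a), (30, 40, 26, 25, a)}.
Selection A > 12: {(30, 11, 38, 25, a), (30, 29, 40, 25, a), (30, 32, 8, 25, a), (30, 40, 26, 25, a)}
Selection F > 38: {(30, 29, 40, 25, a)}
π[B, F, G]: project onto (B, F, G) → {(25, 40, 29)}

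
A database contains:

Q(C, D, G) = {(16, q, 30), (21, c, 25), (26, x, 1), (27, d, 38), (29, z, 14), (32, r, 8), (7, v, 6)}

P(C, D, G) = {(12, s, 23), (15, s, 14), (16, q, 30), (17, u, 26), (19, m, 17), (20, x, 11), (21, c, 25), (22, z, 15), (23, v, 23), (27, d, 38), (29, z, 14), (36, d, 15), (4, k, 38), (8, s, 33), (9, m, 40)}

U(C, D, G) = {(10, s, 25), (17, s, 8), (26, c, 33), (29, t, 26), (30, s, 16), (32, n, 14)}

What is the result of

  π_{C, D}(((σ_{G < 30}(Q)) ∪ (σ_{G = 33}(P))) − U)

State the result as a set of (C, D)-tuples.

Selection G < 30: {(21, c, 25), (26, x, 1), (29, z, 14), (32, r, 8), (7, v, 6)}
Selection G = 33: {(8, s, 33)}
Taking the union: {(21, c, 25), (26, x, 1), (29, z, 14), (32, r, 8), (7, v, 6), (8, s, 33)}
Taking the difference: {(21, c, 25), (26, x, 1), (29, z, 14), (32, r, 8), (7, v, 6), (8, s, 33)}
π_{C, D} gives {(21, c), (26, x), (29, z), (32, r), (7, v), (8, s)}.

{(21, c), (26, x), (29, z), (32, r), (7, v), (8, s)}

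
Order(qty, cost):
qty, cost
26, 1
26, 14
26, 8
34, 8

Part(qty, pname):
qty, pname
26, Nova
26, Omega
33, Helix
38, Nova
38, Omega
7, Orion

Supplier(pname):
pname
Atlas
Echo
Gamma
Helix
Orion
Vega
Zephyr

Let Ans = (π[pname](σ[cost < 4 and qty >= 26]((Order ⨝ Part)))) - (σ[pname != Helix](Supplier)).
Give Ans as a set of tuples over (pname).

Natural join on qty: {(26, 1, Nova), (26, 1, Omega), (26, 14, Nova), (26, 14, Omega), (26, 8, Nova), (26, 8, Omega)}
Filtering on cost < 4 and qty >= 26 leaves {(26, 1, Nova), (26, 1, Omega)}.
π[pname]: project onto (pname) → {Nova, Omega}
Filtering on pname != Helix leaves {Atlas, Echo, Gamma, Orion, Vega, Zephyr}.
Set difference of the two operands is {Nova, Omega}.

{Nova, Omega}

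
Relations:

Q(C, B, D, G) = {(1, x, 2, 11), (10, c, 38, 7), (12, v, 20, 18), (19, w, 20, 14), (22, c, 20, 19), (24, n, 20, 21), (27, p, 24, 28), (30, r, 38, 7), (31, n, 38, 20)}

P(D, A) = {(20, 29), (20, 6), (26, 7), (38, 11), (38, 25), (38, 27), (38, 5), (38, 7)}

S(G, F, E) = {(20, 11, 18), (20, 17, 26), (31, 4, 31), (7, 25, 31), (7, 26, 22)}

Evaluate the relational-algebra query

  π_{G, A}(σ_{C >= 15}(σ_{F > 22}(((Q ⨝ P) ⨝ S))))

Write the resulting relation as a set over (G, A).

{(7, 11), (7, 25), (7, 27), (7, 5), (7, 7)}

Joining Q and P on D yields {(10, c, 38, 7, 11), (10, c, 38, 7, 25), (10, c, 38, 7, 27), (10, c, 38, 7, 5), (10, c, 38, 7, 7), (12, v, 20, 18, 29), (12, v, 20, 18, 6), (19, w, 20, 14, 29), (19, w, 20, 14, 6), (22, c, 20, 19, 29), (22, c, 20, 19, 6), (24, n, 20, 21, 29), (24, n, 20, 21, 6), (30, r, 38, 7, 11), (30, r, 38, 7, 25), (30, r, 38, 7, 27), (30, r, 38, 7, 5), (30, r, 38, 7, 7), (31, n, 38, 20, 11), (31, n, 38, 20, 25), (31, n, 38, 20, 27), (31, n, 38, 20, 5), (31, n, 38, 20, 7)}.
Joining (Q ⨝ P) and S on G yields {(10, c, 38, 7, 11, 25, 31), (10, c, 38, 7, 11, 26, 22), (10, c, 38, 7, 25, 25, 31), (10, c, 38, 7, 25, 26, 22), (10, c, 38, 7, 27, 25, 31), (10, c, 38, 7, 27, 26, 22), (10, c, 38, 7, 5, 25, 31), (10, c, 38, 7, 5, 26, 22), (10, c, 38, 7, 7, 25, 31), (10, c, 38, 7, 7, 26, 22), (30, r, 38, 7, 11, 25, 31), (30, r, 38, 7, 11, 26, 22), (30, r, 38, 7, 25, 25, 31), (30, r, 38, 7, 25, 26, 22), (30, r, 38, 7, 27, 25, 31), (30, r, 38, 7, 27, 26, 22), (30, r, 38, 7, 5, 25, 31), (30, r, 38, 7, 5, 26, 22), (30, r, 38, 7, 7, 25, 31), (30, r, 38, 7, 7, 26, 22), (31, n, 38, 20, 11, 11, 18), (31, n, 38, 20, 11, 17, 26), (31, n, 38, 20, 25, 11, 18), (31, n, 38, 20, 25, 17, 26), (31, n, 38, 20, 27, 11, 18), (31, n, 38, 20, 27, 17, 26), (31, n, 38, 20, 5, 11, 18), (31, n, 38, 20, 5, 17, 26), (31, n, 38, 20, 7, 11, 18), (31, n, 38, 20, 7, 17, 26)}.
Selection F > 22: {(10, c, 38, 7, 11, 25, 31), (10, c, 38, 7, 11, 26, 22), (10, c, 38, 7, 25, 25, 31), (10, c, 38, 7, 25, 26, 22), (10, c, 38, 7, 27, 25, 31), (10, c, 38, 7, 27, 26, 22), (10, c, 38, 7, 5, 25, 31), (10, c, 38, 7, 5, 26, 22), (10, c, 38, 7, 7, 25, 31), (10, c, 38, 7, 7, 26, 22), (30, r, 38, 7, 11, 25, 31), (30, r, 38, 7, 11, 26, 22), (30, r, 38, 7, 25, 25, 31), (30, r, 38, 7, 25, 26, 22), (30, r, 38, 7, 27, 25, 31), (30, r, 38, 7, 27, 26, 22), (30, r, 38, 7, 5, 25, 31), (30, r, 38, 7, 5, 26, 22), (30, r, 38, 7, 7, 25, 31), (30, r, 38, 7, 7, 26, 22)}
Selection C >= 15: {(30, r, 38, 7, 11, 25, 31), (30, r, 38, 7, 11, 26, 22), (30, r, 38, 7, 25, 25, 31), (30, r, 38, 7, 25, 26, 22), (30, r, 38, 7, 27, 25, 31), (30, r, 38, 7, 27, 26, 22), (30, r, 38, 7, 5, 25, 31), (30, r, 38, 7, 5, 26, 22), (30, r, 38, 7, 7, 25, 31), (30, r, 38, 7, 7, 26, 22)}
π_{G, A} gives {(7, 11), (7, 25), (7, 27), (7, 5), (7, 7)} (5 duplicate(s) eliminated).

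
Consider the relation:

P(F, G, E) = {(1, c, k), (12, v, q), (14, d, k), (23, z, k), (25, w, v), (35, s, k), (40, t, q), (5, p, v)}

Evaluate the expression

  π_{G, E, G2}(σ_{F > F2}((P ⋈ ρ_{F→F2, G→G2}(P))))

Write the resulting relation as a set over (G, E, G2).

{(d, k, c), (s, k, c), (s, k, d), (s, k, z), (t, q, v), (w, v, p), (z, k, c), (z, k, d)}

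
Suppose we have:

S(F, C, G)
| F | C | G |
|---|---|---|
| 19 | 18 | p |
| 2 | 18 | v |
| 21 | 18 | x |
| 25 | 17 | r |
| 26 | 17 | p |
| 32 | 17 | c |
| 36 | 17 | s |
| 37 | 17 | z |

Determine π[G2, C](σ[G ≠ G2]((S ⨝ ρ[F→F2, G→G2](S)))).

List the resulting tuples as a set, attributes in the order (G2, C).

{(c, 17), (p, 17), (p, 18), (r, 17), (s, 17), (v, 18), (x, 18), (z, 17)}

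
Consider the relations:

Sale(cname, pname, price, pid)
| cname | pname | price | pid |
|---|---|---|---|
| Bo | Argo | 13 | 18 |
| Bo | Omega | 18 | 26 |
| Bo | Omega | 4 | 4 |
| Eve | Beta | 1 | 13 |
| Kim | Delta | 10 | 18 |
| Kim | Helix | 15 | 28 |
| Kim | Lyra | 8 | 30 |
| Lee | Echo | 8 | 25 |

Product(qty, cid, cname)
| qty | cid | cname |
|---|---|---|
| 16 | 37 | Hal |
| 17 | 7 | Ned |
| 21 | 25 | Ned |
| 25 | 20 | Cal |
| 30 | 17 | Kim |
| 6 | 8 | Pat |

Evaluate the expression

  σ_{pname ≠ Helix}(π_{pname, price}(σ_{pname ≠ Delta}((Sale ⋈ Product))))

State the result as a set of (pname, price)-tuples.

Sale ⋈ Product (natural join on cname): {(Kim, Delta, 10, 18, 30, 17), (Kim, Helix, 15, 28, 30, 17), (Kim, Lyra, 8, 30, 30, 17)}
Filtering on pname ≠ Delta leaves {(Kim, Helix, 15, 28, 30, 17), (Kim, Lyra, 8, 30, 30, 17)}.
Projecting to pname, price: {(Helix, 15), (Lyra, 8)}
Filtering on pname ≠ Helix leaves {(Lyra, 8)}.

{(Lyra, 8)}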